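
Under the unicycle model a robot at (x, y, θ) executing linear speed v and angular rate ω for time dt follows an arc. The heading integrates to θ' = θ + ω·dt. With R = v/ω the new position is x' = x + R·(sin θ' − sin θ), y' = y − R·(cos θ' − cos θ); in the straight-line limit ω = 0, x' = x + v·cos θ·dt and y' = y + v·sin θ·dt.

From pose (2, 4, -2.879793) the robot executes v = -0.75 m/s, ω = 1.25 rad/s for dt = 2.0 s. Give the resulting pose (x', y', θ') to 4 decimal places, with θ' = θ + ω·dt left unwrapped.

(2.0671, 5.1368, -0.3798)

θ' = -2.8798 + 1.25·2.0 = -0.3798
R = v/ω = -0.75/1.25 = -0.6000
x' = 2 + -0.6000·(sin -0.3798 − sin -2.8798) = 2.0671
y' = 4 − -0.6000·(cos -0.3798 − cos -2.8798) = 5.1368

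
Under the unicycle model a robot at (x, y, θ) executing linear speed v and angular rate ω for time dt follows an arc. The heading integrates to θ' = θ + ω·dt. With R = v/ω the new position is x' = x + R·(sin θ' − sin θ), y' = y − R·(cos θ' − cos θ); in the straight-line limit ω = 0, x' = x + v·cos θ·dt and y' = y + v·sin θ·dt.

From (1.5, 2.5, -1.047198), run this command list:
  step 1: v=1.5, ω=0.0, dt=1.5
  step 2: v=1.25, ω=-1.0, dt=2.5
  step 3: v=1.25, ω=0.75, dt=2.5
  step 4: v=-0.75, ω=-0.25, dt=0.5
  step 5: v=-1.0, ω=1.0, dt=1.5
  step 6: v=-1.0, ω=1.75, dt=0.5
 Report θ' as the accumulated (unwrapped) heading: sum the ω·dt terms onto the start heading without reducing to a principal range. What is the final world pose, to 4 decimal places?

step 1: θ'=-1.0472 (straight) → pose (2.6250, 0.5514, -1.0472)
step 2: θ'=-3.5472 (R=-1.2500) → pose (1.0492, -1.2221, -3.5472)
step 3: θ'=-1.6722 (R=1.6667) → pose (-1.2665, -2.5849, -1.6722)
step 4: θ'=-1.7972 (R=3.0000) → pose (-1.2053, -2.2151, -1.7972)
step 5: θ'=-0.2972 (R=-1.0000) → pose (-1.8870, -1.0345, -0.2972)
step 6: θ'=0.5778 (R=-0.5714) → pose (-2.3664, -1.1022, 0.5778)

(-2.3664, -1.1022, 0.5778)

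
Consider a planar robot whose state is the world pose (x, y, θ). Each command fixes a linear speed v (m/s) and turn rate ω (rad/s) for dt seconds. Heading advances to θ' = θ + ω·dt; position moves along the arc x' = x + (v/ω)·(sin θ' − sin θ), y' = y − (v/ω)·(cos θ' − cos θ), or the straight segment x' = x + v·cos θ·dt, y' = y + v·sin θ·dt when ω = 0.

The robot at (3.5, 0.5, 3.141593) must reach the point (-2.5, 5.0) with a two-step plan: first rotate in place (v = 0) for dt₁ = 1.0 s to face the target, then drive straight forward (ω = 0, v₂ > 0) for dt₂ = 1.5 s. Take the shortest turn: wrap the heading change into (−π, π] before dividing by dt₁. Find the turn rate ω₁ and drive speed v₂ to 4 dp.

ω₁ = -0.6435, v₂ = 5.0000

heading to target = atan2(5−0.5, -2.5−3.5) = 2.4981
Δθ = wrap(2.4981 − 3.1416) = -0.6435; ω₁ = Δθ/dt₁ = -0.6435
distance = √((-2.5−3.5)² + (5−0.5)²) = 7.5000; v₂ = distance/dt₂ = 5.0000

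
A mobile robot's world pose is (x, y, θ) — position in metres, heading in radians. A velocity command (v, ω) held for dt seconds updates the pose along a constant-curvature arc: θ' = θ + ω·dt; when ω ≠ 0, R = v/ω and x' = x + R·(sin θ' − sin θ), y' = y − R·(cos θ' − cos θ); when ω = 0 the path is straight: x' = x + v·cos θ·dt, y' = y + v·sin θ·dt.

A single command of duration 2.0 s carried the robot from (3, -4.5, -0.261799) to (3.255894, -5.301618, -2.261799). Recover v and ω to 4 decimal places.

v = 0.5000, ω = -1.0000

Δθ = -2.261799 − -0.261799 = -2.000000
ω = Δθ/dt = -2.000000/2.0 = -1.0000
R = −Δy/(cos θ' − cos θ) = -0.5000
v = R·ω = -0.5000·-1.0000 = 0.5000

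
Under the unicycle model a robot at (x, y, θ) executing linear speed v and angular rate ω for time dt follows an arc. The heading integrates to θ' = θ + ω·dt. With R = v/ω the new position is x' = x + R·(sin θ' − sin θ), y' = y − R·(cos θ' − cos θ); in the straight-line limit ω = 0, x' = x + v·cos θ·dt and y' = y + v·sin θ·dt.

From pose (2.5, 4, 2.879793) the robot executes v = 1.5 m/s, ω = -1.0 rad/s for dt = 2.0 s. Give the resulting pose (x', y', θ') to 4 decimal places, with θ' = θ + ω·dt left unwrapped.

θ' = 2.8798 + -1.0·2.0 = 0.8798
R = v/ω = 1.5/-1.0 = -1.5000
x' = 2.5 + -1.5000·(sin 0.8798 − sin 2.8798) = 1.7323
y' = 4 − -1.5000·(cos 0.8798 − cos 2.8798) = 6.4049

(1.7323, 6.4049, 0.8798)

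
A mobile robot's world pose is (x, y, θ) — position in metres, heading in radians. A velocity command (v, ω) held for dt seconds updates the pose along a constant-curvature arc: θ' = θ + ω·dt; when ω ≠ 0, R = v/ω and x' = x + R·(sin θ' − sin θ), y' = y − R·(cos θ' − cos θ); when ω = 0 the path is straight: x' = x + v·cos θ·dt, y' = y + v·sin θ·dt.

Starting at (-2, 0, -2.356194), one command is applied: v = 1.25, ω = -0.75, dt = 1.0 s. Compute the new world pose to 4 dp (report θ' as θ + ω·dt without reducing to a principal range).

θ' = -2.3562 + -0.75·1.0 = -3.1062
R = v/ω = 1.25/-0.75 = -1.6667
x' = -2 + -1.6667·(sin -3.1062 − sin -2.3562) = -3.1195
y' = 0 − -1.6667·(cos -3.1062 − cos -2.3562) = -0.4871

(-3.1195, -0.4871, -3.1062)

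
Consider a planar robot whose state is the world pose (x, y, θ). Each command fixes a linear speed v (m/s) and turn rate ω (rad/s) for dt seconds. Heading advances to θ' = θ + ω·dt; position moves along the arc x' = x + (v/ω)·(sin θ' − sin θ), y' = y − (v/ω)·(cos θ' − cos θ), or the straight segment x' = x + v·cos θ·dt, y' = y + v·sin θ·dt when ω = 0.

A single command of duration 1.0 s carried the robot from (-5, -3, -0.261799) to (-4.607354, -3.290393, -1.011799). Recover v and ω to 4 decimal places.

v = 0.5000, ω = -0.7500

Δθ = -1.011799 − -0.261799 = -0.750000
ω = Δθ/dt = -0.750000/1.0 = -0.7500
R = Δx/(sin θ' − sin θ) = -0.6667
v = R·ω = -0.6667·-0.7500 = 0.5000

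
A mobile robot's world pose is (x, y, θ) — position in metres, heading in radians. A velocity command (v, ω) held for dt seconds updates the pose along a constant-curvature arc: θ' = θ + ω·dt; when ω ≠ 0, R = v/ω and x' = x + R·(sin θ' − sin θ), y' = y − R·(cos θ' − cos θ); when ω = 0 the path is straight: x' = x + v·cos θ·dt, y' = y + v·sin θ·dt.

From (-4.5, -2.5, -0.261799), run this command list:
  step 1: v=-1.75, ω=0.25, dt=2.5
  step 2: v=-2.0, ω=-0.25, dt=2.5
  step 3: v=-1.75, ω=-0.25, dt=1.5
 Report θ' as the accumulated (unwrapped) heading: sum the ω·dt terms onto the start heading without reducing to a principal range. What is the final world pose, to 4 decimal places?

step 1: θ'=0.3632 (R=-7.0000) → pose (-8.7986, -2.7181, 0.3632)
step 2: θ'=-0.2618 (R=8.0000) → pose (-13.7113, -2.9674, -0.2618)
step 3: θ'=-0.6368 (R=7.0000) → pose (-16.0619, -1.8340, -0.6368)

(-16.0619, -1.8340, -0.6368)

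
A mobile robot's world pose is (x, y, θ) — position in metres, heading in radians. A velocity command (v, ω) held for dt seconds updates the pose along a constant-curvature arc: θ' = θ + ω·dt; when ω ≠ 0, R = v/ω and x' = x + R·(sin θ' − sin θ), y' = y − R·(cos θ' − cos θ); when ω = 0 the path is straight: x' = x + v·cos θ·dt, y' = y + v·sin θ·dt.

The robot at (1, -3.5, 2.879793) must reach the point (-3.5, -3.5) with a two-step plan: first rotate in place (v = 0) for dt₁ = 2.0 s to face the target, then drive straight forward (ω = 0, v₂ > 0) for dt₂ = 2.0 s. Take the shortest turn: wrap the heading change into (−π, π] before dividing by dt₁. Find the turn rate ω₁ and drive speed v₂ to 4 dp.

ω₁ = 0.1309, v₂ = 2.2500

heading to target = atan2(-3.5−-3.5, -3.5−1) = 3.1416
Δθ = wrap(3.1416 − 2.8798) = 0.2618; ω₁ = Δθ/dt₁ = 0.1309
distance = √((-3.5−1)² + (-3.5−-3.5)²) = 4.5000; v₂ = distance/dt₂ = 2.2500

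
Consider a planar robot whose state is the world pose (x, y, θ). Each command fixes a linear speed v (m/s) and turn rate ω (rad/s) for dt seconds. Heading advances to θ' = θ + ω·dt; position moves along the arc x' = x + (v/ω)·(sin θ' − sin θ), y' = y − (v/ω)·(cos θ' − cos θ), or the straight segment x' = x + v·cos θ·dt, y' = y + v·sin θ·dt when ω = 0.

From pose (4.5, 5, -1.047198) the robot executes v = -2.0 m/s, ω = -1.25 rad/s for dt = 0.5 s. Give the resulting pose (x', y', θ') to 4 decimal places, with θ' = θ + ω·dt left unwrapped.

θ' = -1.0472 + -1.25·0.5 = -1.6722
R = v/ω = -2.0/-1.25 = 1.6000
x' = 4.5 + 1.6000·(sin -1.6722 − sin -1.0472) = 4.2939
y' = 5 − 1.6000·(cos -1.6722 − cos -1.0472) = 5.9620

(4.2939, 5.9620, -1.6722)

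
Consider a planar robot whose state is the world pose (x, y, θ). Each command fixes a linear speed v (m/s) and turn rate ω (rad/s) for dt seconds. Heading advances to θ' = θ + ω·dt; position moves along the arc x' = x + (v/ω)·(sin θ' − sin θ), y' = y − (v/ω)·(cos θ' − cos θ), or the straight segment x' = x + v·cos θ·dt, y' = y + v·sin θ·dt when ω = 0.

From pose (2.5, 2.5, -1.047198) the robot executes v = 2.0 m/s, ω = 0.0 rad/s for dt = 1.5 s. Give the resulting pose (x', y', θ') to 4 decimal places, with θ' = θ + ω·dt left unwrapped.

θ' = -1.0472 + 0.0·1.5 = -1.0472
ω = 0 → straight: x' = 2.5 + 2.0·cos(-1.0472)·1.5 = 4.0000
y' = 2.5 + 2.0·sin(-1.0472)·1.5 = -0.0981

(4.0000, -0.0981, -1.0472)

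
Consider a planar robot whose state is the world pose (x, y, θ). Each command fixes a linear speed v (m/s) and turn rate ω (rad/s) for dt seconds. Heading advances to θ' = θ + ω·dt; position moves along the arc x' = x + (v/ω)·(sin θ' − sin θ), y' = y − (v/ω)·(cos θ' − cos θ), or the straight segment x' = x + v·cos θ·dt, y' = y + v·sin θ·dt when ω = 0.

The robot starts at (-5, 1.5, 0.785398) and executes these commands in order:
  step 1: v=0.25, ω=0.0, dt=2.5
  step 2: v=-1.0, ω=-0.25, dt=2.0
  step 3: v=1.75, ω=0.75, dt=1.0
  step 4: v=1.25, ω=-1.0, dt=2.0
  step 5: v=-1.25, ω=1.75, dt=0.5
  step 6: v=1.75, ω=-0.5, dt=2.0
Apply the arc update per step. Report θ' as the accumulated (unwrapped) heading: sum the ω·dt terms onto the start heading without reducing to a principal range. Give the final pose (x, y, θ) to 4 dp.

(-0.5418, 0.4936, -1.0896)

step 1: θ'=0.7854 (straight) → pose (-4.5581, 1.9419, 0.7854)
step 2: θ'=0.2854 (R=4.0000) → pose (-6.2603, 0.9322, 0.2854)
step 3: θ'=1.0354 (R=2.3333) → pose (-4.9104, 1.9807, 1.0354)
step 4: θ'=-0.9646 (R=-1.2500) → pose (-2.8081, 2.0551, -0.9646)
step 5: θ'=-0.0896 (R=-0.7143) → pose (-3.3312, 2.3596, -0.0896)
step 6: θ'=-1.0896 (R=-3.5000) → pose (-0.5418, 0.4936, -1.0896)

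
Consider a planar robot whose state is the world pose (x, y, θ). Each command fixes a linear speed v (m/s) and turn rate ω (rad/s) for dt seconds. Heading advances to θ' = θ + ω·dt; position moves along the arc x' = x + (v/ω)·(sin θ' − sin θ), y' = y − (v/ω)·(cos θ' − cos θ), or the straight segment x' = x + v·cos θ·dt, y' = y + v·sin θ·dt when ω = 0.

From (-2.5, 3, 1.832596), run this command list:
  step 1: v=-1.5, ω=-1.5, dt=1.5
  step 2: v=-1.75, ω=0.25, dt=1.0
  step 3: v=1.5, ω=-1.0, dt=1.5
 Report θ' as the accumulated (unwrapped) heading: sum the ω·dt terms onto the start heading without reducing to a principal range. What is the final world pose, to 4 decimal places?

(-4.2996, 0.7065, -1.6674)

step 1: θ'=-0.4174 (R=1.0000) → pose (-3.8713, 1.8270, -0.4174)
step 2: θ'=-0.1674 (R=-7.0000) → pose (-5.5427, 2.3302, -0.1674)
step 3: θ'=-1.6674 (R=-1.5000) → pose (-4.2996, 0.7065, -1.6674)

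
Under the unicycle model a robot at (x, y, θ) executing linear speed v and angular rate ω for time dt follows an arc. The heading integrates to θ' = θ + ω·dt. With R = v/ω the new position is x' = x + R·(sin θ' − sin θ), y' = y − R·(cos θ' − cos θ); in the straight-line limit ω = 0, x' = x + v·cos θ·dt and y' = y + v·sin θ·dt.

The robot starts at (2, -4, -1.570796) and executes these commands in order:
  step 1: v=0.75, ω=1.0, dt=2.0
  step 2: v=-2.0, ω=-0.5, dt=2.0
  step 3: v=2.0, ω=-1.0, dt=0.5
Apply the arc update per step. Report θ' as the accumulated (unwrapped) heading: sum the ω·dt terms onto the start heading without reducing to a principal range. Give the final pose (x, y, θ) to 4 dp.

(-0.0891, -5.1348, -1.0708)

step 1: θ'=0.4292 (R=0.7500) → pose (3.0621, -4.6820, 0.4292)
step 2: θ'=-0.5708 (R=4.0000) → pose (-0.7637, -4.4107, -0.5708)
step 3: θ'=-1.0708 (R=-2.0000) → pose (-0.0891, -5.1348, -1.0708)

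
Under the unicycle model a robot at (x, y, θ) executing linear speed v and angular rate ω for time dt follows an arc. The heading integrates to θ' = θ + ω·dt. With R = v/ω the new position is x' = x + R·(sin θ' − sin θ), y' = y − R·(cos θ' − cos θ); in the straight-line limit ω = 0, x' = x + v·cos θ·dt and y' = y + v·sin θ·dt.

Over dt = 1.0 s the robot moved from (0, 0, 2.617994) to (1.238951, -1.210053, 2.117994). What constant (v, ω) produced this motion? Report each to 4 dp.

Δθ = 2.117994 − 2.617994 = -0.500000
ω = Δθ/dt = -0.500000/1.0 = -0.5000
R = Δx/(sin θ' − sin θ) = 3.5000
v = R·ω = 3.5000·-0.5000 = -1.7500

v = -1.7500, ω = -0.5000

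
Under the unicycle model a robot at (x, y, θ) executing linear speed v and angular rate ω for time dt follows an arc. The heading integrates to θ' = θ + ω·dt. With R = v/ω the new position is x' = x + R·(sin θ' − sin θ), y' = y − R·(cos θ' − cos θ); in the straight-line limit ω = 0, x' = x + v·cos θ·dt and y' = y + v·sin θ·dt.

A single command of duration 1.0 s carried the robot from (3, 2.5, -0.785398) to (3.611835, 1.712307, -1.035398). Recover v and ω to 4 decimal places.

Δθ = -1.035398 − -0.785398 = -0.250000
ω = Δθ/dt = -0.250000/1.0 = -0.2500
R = −Δy/(cos θ' − cos θ) = -4.0000
v = R·ω = -4.0000·-0.2500 = 1.0000

v = 1.0000, ω = -0.2500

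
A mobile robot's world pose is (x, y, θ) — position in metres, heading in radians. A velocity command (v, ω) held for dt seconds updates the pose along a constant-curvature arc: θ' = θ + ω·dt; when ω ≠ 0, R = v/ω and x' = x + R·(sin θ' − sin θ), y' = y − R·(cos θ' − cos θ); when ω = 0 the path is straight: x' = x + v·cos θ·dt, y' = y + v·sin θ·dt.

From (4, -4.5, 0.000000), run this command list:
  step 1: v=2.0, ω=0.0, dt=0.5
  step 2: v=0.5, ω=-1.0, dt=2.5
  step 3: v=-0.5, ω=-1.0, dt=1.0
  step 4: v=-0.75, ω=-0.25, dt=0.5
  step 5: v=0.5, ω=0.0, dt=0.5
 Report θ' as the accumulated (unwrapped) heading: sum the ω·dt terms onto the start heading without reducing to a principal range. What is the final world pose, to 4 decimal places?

(5.8946, -5.3698, -3.6250)

step 1: θ'=0.0000 (straight) → pose (5.0000, -4.5000, 0.0000)
step 2: θ'=-2.5000 (R=-0.5000) → pose (5.2992, -5.4006, -2.5000)
step 3: θ'=-3.5000 (R=0.5000) → pose (5.7739, -5.3329, -3.5000)
step 4: θ'=-3.6250 (R=3.0000) → pose (6.1159, -5.4860, -3.6250)
step 5: θ'=-3.6250 (straight) → pose (5.8946, -5.3698, -3.6250)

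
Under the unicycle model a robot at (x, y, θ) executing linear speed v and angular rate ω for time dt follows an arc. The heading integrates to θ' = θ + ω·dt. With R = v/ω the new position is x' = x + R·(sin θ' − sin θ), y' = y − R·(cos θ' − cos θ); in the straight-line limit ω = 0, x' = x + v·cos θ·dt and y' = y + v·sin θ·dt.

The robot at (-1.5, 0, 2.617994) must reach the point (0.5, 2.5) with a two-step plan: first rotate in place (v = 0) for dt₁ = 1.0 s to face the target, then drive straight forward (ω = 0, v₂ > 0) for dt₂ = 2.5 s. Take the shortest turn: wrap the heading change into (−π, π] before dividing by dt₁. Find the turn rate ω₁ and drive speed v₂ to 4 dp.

heading to target = atan2(2.5−0, 0.5−-1.5) = 0.8961
Δθ = wrap(0.8961 − 2.6180) = -1.7219; ω₁ = Δθ/dt₁ = -1.7219
distance = √((0.5−-1.5)² + (2.5−0)²) = 3.2016; v₂ = distance/dt₂ = 1.2806

ω₁ = -1.7219, v₂ = 1.2806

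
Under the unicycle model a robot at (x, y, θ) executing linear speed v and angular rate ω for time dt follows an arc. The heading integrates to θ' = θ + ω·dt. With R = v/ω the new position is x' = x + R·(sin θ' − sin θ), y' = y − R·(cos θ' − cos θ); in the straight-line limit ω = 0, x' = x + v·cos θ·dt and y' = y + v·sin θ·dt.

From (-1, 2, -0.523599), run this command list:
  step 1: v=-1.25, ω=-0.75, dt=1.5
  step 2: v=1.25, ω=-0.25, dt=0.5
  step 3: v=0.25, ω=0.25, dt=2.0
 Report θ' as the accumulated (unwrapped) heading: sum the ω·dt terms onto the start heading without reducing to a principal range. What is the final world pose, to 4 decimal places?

step 1: θ'=-1.6486 (R=1.6667) → pose (-1.8283, 3.5729, -1.6486)
step 2: θ'=-1.7736 (R=-5.0000) → pose (-1.9156, 2.9545, -1.7736)
step 3: θ'=-1.2736 (R=1.0000) → pose (-1.8923, 2.4602, -1.2736)

(-1.8923, 2.4602, -1.2736)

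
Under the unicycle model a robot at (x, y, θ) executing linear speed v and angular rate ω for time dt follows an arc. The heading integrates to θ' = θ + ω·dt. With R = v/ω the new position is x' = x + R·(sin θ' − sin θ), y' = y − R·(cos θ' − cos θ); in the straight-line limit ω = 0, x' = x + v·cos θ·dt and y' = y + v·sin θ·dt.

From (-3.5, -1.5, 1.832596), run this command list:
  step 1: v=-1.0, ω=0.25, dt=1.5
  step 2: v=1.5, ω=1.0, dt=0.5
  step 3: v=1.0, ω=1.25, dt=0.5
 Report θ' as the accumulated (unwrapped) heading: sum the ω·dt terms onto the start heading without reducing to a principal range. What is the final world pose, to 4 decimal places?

(-3.9158, -2.3146, 3.3326)

step 1: θ'=2.2076 (R=-4.0000) → pose (-2.8523, -2.8432, 2.2076)
step 2: θ'=2.7076 (R=1.5000) → pose (-3.4276, -2.3742, 2.7076)
step 3: θ'=3.3326 (R=0.8000) → pose (-3.9158, -2.3146, 3.3326)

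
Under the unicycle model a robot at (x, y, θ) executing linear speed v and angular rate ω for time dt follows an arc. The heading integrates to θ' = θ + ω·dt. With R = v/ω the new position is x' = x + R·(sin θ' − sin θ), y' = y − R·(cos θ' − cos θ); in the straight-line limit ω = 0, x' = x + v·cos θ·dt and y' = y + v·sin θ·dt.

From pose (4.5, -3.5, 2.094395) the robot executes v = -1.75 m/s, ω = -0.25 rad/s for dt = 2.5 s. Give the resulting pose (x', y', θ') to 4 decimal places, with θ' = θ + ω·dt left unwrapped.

(5.4019, -7.7086, 1.4694)

θ' = 2.0944 + -0.25·2.5 = 1.4694
R = v/ω = -1.75/-0.25 = 7.0000
x' = 4.5 + 7.0000·(sin 1.4694 − sin 2.0944) = 5.4019
y' = -3.5 − 7.0000·(cos 1.4694 − cos 2.0944) = -7.7086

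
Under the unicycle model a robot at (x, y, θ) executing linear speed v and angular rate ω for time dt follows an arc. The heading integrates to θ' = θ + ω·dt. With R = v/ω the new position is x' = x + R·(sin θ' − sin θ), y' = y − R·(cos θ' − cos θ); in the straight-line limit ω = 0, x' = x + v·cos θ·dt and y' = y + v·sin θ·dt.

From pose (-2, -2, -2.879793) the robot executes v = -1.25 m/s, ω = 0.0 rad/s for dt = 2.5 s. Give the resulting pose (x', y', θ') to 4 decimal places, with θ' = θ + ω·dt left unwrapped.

(1.0185, -1.1912, -2.8798)

θ' = -2.8798 + 0.0·2.5 = -2.8798
ω = 0 → straight: x' = -2 + -1.25·cos(-2.8798)·2.5 = 1.0185
y' = -2 + -1.25·sin(-2.8798)·2.5 = -1.1912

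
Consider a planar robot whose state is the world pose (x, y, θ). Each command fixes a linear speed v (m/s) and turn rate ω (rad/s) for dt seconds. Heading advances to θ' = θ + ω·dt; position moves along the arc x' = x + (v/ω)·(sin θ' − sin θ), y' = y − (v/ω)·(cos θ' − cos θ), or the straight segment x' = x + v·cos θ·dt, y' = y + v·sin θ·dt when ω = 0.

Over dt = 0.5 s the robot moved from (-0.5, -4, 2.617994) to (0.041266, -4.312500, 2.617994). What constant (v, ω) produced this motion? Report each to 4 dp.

v = -1.2500, ω = 0.0000

Δθ = 2.617994 − 2.617994 = 0.000000
ω = Δθ/dt = 0.000000/0.5 = 0.0000
ω = 0 → v = (Δx·cos θ + Δy·sin θ)/dt = -1.2500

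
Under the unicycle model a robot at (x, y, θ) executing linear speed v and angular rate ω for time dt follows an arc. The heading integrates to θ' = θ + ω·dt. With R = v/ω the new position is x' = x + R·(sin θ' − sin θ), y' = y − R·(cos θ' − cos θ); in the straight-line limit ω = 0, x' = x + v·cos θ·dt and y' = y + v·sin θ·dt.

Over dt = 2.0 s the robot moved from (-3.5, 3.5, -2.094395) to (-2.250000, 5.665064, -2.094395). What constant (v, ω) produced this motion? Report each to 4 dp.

v = -1.2500, ω = 0.0000

Δθ = -2.094395 − -2.094395 = 0.000000
ω = Δθ/dt = 0.000000/2.0 = 0.0000
ω = 0 → v = (Δx·cos θ + Δy·sin θ)/dt = -1.2500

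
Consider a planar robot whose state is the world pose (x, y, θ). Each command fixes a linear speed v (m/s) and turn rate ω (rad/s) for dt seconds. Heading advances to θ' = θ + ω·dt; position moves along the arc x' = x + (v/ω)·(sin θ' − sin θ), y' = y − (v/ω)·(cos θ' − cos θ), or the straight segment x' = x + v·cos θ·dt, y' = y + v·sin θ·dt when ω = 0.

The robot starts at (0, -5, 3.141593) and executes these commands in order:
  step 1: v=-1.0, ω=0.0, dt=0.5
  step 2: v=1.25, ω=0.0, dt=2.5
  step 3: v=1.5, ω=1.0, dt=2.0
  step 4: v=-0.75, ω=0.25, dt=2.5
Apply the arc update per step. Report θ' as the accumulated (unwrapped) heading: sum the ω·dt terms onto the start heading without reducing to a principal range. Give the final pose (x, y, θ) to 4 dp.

step 1: θ'=3.1416 (straight) → pose (0.5000, -5.0000, 3.1416)
step 2: θ'=3.1416 (straight) → pose (-2.6250, -5.0000, 3.1416)
step 3: θ'=5.1416 (R=1.5000) → pose (-3.9889, -7.1242, 5.1416)
step 4: θ'=5.7666 (R=-3.0000) → pose (-5.2351, -5.7641, 5.7666)

(-5.2351, -5.7641, 5.7666)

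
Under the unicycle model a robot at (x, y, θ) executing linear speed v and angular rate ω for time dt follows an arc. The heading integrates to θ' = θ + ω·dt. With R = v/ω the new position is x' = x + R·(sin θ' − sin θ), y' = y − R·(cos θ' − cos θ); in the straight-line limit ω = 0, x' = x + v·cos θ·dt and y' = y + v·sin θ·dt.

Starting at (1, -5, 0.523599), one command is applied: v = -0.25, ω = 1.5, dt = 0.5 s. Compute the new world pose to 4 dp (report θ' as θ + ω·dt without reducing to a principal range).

(0.9240, -5.0955, 1.2736)

θ' = 0.5236 + 1.5·0.5 = 1.2736
R = v/ω = -0.25/1.5 = -0.1667
x' = 1 + -0.1667·(sin 1.2736 − sin 0.5236) = 0.9240
y' = -5 − -0.1667·(cos 1.2736 − cos 0.5236) = -5.0955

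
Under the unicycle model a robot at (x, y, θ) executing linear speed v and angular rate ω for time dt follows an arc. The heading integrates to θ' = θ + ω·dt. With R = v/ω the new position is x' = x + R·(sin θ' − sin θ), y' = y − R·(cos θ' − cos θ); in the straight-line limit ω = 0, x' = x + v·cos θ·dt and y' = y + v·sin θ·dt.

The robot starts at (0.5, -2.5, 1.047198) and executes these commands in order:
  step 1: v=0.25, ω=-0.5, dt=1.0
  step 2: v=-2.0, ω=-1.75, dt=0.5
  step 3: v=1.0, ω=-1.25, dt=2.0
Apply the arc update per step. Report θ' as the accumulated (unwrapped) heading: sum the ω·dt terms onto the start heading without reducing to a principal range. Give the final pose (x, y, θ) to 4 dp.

(-0.3004, -3.9474, -2.8278)

step 1: θ'=0.5472 (R=-0.5000) → pose (0.6729, -2.3230, 0.5472)
step 2: θ'=-0.3278 (R=1.1429) → pose (-0.2897, -2.4290, -0.3278)
step 3: θ'=-2.8278 (R=-0.8000) → pose (-0.3004, -3.9474, -2.8278)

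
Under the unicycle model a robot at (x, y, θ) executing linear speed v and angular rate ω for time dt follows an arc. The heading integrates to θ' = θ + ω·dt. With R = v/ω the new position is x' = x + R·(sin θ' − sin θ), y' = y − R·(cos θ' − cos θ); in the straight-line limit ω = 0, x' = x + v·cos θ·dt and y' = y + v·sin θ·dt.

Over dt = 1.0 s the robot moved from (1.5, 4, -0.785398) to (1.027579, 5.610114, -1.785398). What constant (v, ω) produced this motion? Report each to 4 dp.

Δθ = -1.785398 − -0.785398 = -1.000000
ω = Δθ/dt = -1.000000/1.0 = -1.0000
R = −Δy/(cos θ' − cos θ) = 1.7500
v = R·ω = 1.7500·-1.0000 = -1.7500

v = -1.7500, ω = -1.0000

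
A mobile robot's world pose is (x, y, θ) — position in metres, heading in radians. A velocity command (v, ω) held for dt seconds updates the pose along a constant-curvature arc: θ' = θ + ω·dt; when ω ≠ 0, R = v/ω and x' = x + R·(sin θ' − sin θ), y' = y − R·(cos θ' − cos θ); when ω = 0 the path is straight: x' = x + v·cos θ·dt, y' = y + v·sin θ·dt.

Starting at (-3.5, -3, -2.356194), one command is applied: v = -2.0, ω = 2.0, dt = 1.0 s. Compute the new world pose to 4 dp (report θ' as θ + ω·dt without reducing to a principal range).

(-3.8584, -1.3557, -0.3562)

θ' = -2.3562 + 2.0·1.0 = -0.3562
R = v/ω = -2.0/2.0 = -1.0000
x' = -3.5 + -1.0000·(sin -0.3562 − sin -2.3562) = -3.8584
y' = -3 − -1.0000·(cos -0.3562 − cos -2.3562) = -1.3557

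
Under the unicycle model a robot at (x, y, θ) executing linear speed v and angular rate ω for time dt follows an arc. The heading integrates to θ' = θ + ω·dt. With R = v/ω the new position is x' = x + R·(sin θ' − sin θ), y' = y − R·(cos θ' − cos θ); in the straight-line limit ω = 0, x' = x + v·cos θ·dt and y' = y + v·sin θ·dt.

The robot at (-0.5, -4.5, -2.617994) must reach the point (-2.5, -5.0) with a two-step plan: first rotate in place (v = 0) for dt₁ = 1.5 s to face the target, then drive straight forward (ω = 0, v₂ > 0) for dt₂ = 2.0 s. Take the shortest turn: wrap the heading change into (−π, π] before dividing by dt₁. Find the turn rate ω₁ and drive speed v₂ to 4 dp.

heading to target = atan2(-5−-4.5, -2.5−-0.5) = -2.8966
Δθ = wrap(-2.8966 − -2.6180) = -0.2786; ω₁ = Δθ/dt₁ = -0.1857
distance = √((-2.5−-0.5)² + (-5−-4.5)²) = 2.0616; v₂ = distance/dt₂ = 1.0308

ω₁ = -0.1857, v₂ = 1.0308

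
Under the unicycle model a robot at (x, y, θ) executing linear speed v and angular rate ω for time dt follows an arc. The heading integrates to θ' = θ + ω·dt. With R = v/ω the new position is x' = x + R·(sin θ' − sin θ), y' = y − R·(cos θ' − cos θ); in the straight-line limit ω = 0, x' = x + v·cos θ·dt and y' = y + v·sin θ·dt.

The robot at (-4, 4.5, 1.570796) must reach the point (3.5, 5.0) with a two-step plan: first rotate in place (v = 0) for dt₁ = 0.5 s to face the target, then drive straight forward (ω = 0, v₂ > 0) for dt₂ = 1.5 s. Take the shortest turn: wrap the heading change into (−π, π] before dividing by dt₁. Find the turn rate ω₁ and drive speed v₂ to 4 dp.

heading to target = atan2(5−4.5, 3.5−-4) = 0.0666
Δθ = wrap(0.0666 − 1.5708) = -1.5042; ω₁ = Δθ/dt₁ = -3.0085
distance = √((3.5−-4)² + (5−4.5)²) = 7.5166; v₂ = distance/dt₂ = 5.0111

ω₁ = -3.0085, v₂ = 5.0111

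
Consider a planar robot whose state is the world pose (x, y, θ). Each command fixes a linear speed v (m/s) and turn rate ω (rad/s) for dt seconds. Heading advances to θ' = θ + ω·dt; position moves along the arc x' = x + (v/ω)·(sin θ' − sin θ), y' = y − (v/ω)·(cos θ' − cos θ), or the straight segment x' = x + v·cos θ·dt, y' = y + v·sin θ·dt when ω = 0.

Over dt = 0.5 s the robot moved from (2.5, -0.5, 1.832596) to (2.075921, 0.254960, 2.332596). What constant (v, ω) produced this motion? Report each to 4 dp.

v = 1.7500, ω = 1.0000

Δθ = 2.332596 − 1.832596 = 0.500000
ω = Δθ/dt = 0.500000/0.5 = 1.0000
R = −Δy/(cos θ' − cos θ) = 1.7500
v = R·ω = 1.7500·1.0000 = 1.7500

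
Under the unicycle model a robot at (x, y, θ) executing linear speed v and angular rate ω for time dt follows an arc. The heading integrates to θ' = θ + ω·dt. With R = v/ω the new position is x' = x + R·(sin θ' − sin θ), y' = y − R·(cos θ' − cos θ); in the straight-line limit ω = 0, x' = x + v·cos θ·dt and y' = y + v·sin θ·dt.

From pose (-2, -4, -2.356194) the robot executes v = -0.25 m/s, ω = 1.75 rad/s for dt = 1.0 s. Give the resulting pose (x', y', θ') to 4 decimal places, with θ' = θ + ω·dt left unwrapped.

(-2.0196, -3.7816, -0.6062)

θ' = -2.3562 + 1.75·1.0 = -0.6062
R = v/ω = -0.25/1.75 = -0.1429
x' = -2 + -0.1429·(sin -0.6062 − sin -2.3562) = -2.0196
y' = -4 − -0.1429·(cos -0.6062 − cos -2.3562) = -3.7816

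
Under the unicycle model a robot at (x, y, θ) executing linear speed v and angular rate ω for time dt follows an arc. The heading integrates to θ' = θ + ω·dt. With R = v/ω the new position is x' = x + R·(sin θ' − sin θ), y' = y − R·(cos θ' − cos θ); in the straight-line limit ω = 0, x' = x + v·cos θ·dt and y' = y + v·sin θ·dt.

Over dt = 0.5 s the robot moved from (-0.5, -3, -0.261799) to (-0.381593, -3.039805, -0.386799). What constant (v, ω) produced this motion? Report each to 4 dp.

v = 0.2500, ω = -0.2500

Δθ = -0.386799 − -0.261799 = -0.125000
ω = Δθ/dt = -0.125000/0.5 = -0.2500
R = Δx/(sin θ' − sin θ) = -1.0000
v = R·ω = -1.0000·-0.2500 = 0.2500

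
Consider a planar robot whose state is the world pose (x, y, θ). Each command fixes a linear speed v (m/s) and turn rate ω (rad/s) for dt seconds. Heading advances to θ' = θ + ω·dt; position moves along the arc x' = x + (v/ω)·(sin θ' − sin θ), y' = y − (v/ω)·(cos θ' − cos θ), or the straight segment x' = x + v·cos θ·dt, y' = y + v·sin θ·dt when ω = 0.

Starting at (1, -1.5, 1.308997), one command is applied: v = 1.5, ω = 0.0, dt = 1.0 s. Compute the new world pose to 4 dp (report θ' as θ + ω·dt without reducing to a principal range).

θ' = 1.3090 + 0.0·1.0 = 1.3090
ω = 0 → straight: x' = 1 + 1.5·cos(1.3090)·1.0 = 1.3882
y' = -1.5 + 1.5·sin(1.3090)·1.0 = -0.0511

(1.3882, -0.0511, 1.3090)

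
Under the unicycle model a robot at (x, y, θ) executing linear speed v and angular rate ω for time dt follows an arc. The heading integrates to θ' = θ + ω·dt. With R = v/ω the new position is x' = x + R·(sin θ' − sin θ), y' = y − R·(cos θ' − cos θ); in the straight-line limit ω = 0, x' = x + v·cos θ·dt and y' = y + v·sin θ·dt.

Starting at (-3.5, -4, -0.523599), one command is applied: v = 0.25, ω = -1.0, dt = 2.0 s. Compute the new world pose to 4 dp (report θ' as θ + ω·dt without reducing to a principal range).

θ' = -0.5236 + -1.0·2.0 = -2.5236
R = v/ω = 0.25/-1.0 = -0.2500
x' = -3.5 + -0.2500·(sin -2.5236 − sin -0.5236) = -3.4801
y' = -4 − -0.2500·(cos -2.5236 − cos -0.5236) = -4.4203

(-3.4801, -4.4203, -2.5236)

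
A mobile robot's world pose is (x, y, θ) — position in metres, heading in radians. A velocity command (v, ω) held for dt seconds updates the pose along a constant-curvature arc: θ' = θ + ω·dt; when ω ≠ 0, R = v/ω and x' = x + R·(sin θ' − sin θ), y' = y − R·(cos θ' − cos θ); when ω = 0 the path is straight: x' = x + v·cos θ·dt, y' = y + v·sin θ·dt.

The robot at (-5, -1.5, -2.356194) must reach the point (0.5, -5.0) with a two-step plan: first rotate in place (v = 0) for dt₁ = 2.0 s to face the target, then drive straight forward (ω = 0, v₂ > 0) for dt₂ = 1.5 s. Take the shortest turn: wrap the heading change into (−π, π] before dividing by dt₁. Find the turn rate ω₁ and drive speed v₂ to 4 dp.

ω₁ = 0.8947, v₂ = 4.3461

heading to target = atan2(-5−-1.5, 0.5−-5) = -0.5667
Δθ = wrap(-0.5667 − -2.3562) = 1.7895; ω₁ = Δθ/dt₁ = 0.8947
distance = √((0.5−-5)² + (-5−-1.5)²) = 6.5192; v₂ = distance/dt₂ = 4.3461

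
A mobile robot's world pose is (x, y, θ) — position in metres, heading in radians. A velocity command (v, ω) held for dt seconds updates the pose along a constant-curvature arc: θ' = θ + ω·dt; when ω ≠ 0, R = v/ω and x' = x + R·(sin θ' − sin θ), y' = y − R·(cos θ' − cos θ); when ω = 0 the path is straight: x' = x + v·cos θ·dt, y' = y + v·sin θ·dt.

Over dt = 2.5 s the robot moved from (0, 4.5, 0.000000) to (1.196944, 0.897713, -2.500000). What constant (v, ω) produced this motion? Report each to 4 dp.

Δθ = -2.500000 − 0.000000 = -2.500000
ω = Δθ/dt = -2.500000/2.5 = -1.0000
R = −Δy/(cos θ' − cos θ) = -2.0000
v = R·ω = -2.0000·-1.0000 = 2.0000

v = 2.0000, ω = -1.0000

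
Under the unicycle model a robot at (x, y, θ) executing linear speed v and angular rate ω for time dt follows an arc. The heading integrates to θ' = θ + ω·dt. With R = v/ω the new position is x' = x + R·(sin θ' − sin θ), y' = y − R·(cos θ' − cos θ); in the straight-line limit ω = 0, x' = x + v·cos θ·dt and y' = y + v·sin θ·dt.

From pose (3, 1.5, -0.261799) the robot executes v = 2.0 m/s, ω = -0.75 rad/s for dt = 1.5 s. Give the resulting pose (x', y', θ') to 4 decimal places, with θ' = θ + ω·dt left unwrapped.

θ' = -0.2618 + -0.75·1.5 = -1.3868
R = v/ω = 2.0/-0.75 = -2.6667
x' = 3 + -2.6667·(sin -1.3868 − sin -0.2618) = 4.9315
y' = 1.5 − -2.6667·(cos -1.3868 − cos -0.2618) = -0.5879

(4.9315, -0.5879, -1.3868)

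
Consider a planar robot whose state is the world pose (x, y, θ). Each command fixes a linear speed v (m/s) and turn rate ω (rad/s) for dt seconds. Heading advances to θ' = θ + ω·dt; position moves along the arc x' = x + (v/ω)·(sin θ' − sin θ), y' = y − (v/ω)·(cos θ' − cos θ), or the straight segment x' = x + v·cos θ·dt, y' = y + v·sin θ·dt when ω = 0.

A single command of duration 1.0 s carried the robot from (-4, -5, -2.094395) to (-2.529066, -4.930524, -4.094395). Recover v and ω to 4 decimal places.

Δθ = -4.094395 − -2.094395 = -2.000000
ω = Δθ/dt = -2.000000/1.0 = -2.0000
R = Δx/(sin θ' − sin θ) = 0.8750
v = R·ω = 0.8750·-2.0000 = -1.7500

v = -1.7500, ω = -2.0000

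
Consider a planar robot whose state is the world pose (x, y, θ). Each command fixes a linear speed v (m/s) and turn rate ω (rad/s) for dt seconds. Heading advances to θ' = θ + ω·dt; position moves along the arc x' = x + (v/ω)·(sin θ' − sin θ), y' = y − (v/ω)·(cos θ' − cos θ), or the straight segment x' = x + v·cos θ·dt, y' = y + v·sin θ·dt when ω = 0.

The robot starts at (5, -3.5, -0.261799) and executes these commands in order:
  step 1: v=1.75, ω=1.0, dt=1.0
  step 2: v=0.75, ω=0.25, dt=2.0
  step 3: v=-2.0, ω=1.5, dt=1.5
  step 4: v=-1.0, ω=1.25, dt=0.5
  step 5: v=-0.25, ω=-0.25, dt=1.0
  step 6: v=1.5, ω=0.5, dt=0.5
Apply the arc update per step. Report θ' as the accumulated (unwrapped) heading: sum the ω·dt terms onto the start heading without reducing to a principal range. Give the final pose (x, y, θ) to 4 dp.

(9.2190, -3.6262, 4.1132)

step 1: θ'=0.7382 (R=1.7500) → pose (6.6306, -3.1041, 0.7382)
step 2: θ'=1.2382 (R=3.0000) → pose (7.4473, -1.8645, 1.2382)
step 3: θ'=3.4882 (R=-1.3333) → pose (9.1605, -3.5539, 3.4882)
step 4: θ'=4.1132 (R=-0.8000) → pose (9.5494, -3.2526, 4.1132)
step 5: θ'=3.8632 (R=1.0000) → pose (9.7146, -3.0659, 3.8632)
step 6: θ'=4.1132 (R=3.0000) → pose (9.2190, -3.6262, 4.1132)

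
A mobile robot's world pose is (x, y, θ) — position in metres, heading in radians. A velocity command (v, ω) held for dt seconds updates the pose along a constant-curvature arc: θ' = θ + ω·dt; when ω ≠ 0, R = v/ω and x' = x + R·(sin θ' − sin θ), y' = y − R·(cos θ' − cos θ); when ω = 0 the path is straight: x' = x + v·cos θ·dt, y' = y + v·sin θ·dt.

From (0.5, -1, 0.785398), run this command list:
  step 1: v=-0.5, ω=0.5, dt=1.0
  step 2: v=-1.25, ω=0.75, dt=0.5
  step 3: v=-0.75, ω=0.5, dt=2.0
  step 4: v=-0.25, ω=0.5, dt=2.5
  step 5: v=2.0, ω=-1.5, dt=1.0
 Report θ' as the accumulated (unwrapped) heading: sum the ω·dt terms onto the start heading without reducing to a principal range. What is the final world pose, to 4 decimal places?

(-0.2518, -3.1897, 2.4104)

step 1: θ'=1.2854 (R=-1.0000) → pose (0.2476, -1.4256, 1.2854)
step 2: θ'=1.6604 (R=-1.6667) → pose (0.1868, -2.0439, 1.6604)
step 3: θ'=2.6604 (R=-1.5000) → pose (0.9866, -3.2394, 2.6604)
step 4: θ'=3.9104 (R=-0.5000) → pose (1.5656, -3.1555, 3.9104)
step 5: θ'=2.4104 (R=-1.3333) → pose (-0.2518, -3.1897, 2.4104)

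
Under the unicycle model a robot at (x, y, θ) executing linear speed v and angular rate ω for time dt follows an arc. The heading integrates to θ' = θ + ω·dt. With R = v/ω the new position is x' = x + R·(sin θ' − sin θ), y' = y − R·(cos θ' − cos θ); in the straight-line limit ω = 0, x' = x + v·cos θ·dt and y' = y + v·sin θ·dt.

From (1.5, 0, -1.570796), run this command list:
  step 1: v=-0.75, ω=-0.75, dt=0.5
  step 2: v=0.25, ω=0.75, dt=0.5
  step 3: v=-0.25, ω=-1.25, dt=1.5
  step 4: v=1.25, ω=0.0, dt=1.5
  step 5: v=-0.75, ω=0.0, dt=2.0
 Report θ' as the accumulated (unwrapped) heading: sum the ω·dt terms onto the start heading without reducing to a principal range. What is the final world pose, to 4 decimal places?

(1.4485, 0.5473, -3.4458)

step 1: θ'=-1.9458 (R=1.0000) → pose (1.5695, 0.3663, -1.9458)
step 2: θ'=-1.5708 (R=0.3333) → pose (1.5463, 0.2442, -1.5708)
step 3: θ'=-3.4458 (R=0.2000) → pose (1.8062, 0.4350, -3.4458)
step 4: θ'=-3.4458 (straight) → pose (0.0173, 0.9966, -3.4458)
step 5: θ'=-3.4458 (straight) → pose (1.4485, 0.5473, -3.4458)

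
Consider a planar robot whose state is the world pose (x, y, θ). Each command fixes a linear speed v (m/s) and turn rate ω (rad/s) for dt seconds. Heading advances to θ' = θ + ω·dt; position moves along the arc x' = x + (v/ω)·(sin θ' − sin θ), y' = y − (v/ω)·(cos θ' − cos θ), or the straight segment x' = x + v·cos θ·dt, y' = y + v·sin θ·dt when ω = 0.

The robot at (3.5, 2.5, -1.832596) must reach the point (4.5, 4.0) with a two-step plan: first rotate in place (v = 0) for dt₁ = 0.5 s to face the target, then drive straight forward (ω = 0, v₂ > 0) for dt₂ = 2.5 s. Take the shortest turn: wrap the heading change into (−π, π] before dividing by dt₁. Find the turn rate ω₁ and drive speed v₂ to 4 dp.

ω₁ = 5.6308, v₂ = 0.7211

heading to target = atan2(4−2.5, 4.5−3.5) = 0.9828
Δθ = wrap(0.9828 − -1.8326) = 2.8154; ω₁ = Δθ/dt₁ = 5.6308
distance = √((4.5−3.5)² + (4−2.5)²) = 1.8028; v₂ = distance/dt₂ = 0.7211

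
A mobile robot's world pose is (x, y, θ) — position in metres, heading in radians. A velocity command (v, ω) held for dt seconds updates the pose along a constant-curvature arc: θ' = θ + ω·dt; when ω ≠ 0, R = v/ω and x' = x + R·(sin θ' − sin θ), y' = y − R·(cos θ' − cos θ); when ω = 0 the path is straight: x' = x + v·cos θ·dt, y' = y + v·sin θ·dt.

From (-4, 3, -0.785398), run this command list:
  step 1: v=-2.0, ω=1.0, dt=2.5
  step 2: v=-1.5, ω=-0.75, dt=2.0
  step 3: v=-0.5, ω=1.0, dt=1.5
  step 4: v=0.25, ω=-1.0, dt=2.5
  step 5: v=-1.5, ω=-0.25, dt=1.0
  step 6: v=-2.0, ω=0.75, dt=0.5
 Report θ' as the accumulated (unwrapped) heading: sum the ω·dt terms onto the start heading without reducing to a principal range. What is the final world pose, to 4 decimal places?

step 1: θ'=1.7146 (R=-2.0000) → pose (-7.3936, 1.2992, 1.7146)
step 2: θ'=0.2146 (R=2.0000) → pose (-8.9470, -0.9416, 0.2146)
step 3: θ'=1.7146 (R=-0.5000) → pose (-9.3354, -1.5018, 1.7146)
step 4: θ'=-0.7854 (R=-0.2500) → pose (-8.9112, -1.2892, -0.7854)
step 5: θ'=-1.0354 (R=6.0000) → pose (-9.8289, -0.1076, -1.0354)
step 6: θ'=-0.6604 (R=-2.6667) → pose (-10.4866, 0.6379, -0.6604)

(-10.4866, 0.6379, -0.6604)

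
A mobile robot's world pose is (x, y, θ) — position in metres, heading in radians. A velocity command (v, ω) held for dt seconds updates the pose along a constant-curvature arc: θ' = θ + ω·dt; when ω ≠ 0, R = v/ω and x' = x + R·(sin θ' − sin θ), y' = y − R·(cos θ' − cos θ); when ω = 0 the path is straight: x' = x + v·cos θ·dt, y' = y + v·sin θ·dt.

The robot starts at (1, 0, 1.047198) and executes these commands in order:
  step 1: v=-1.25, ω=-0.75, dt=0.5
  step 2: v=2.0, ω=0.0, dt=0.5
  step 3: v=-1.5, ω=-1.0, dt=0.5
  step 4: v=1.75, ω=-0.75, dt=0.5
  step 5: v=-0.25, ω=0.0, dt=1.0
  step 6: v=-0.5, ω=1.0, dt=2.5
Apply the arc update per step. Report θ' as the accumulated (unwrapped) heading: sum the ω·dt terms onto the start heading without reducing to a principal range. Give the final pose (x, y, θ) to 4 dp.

(0.8503, -0.9370, 2.2972)

step 1: θ'=0.6722 (R=1.6667) → pose (0.5945, -0.4708, 0.6722)
step 2: θ'=0.6722 (straight) → pose (1.3769, 0.1519, 0.6722)
step 3: θ'=0.1722 (R=1.5000) → pose (0.6999, -0.1522, 0.1722)
step 4: θ'=-0.2028 (R=-2.3333) → pose (1.5697, -0.1655, -0.2028)
step 5: θ'=-0.2028 (straight) → pose (1.3248, -0.1151, -0.2028)
step 6: θ'=2.2972 (R=-0.5000) → pose (0.8503, -0.9370, 2.2972)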